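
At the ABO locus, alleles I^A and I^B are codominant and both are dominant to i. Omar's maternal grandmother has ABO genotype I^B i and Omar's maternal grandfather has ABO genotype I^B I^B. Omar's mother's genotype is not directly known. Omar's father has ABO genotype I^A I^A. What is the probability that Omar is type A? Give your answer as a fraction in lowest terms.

1/4

Omar's mother's ABO genotype from I^B i × I^B I^B: 1/2 I^B I^B, 1/2 I^B i.
Crossing each possibility with the father I^A I^A and summing P(type A): 1/2·0 + 1/2·1/2 = 1/4.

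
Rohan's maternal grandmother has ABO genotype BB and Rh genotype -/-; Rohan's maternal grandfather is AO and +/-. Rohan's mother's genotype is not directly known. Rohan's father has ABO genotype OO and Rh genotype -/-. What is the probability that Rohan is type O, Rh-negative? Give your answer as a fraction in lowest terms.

3/16

Rohan's mother's ABO genotype from BB × AO: 1/2 AB, 1/2 BO.
Crossing each possibility with the father OO and summing P(type O): 1/2·0 + 1/2·1/2 = 1/4.
Similarly for Rh via the mother's Rh distribution: P(Rh-) = 3/4.
Independent loci: 1/4 × 3/4 = 3/16.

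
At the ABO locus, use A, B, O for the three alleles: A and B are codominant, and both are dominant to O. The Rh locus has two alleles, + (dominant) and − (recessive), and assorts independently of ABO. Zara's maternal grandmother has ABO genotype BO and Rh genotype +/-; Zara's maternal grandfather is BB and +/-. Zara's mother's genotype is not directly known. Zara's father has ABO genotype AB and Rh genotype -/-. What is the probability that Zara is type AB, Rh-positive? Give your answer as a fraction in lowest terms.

3/16

Zara's mother's ABO genotype from BO × BB: 1/2 BB, 1/2 BO.
Crossing each possibility with the father AB and summing P(type AB): 1/2·1/2 + 1/2·1/4 = 3/8.
Similarly for Rh via the mother's Rh distribution: P(Rh+) = 1/2.
Independent loci: 3/8 × 1/2 = 3/16.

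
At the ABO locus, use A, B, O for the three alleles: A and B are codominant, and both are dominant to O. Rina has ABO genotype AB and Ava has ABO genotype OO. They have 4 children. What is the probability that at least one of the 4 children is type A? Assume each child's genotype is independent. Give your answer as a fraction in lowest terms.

15/16

ABO cross AB × OO → 1/2 A, 1/2 B.
So P(type A) = 1/2 per child.
P(none) = (1/2)^4 = 1/16; P(at least one) = 1 − 1/16 = 15/16.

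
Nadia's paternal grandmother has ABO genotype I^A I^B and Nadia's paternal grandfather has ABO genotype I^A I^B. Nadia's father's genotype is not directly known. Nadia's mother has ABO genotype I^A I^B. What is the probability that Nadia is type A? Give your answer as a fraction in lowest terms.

1/4

Nadia's father's ABO genotype from I^A I^B × I^A I^B: 1/4 I^A I^A, 1/2 I^A I^B, 1/4 I^B I^B.
Crossing each possibility with the mother I^A I^B and summing P(type A): 1/4·1/2 + 1/2·1/4 + 1/4·0 = 1/4.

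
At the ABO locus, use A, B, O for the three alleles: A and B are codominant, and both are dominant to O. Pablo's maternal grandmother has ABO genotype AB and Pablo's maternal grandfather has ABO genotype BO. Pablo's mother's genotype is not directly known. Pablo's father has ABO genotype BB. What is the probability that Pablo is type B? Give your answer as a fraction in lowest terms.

Pablo's mother's ABO genotype from AB × BO: 1/4 AB, 1/4 AO, 1/4 BB, 1/4 BO.
Crossing each possibility with the father BB and summing P(type B): 1/4·1/2 + 1/4·1/2 + 1/4·1 + 1/4·1 = 3/4.

3/4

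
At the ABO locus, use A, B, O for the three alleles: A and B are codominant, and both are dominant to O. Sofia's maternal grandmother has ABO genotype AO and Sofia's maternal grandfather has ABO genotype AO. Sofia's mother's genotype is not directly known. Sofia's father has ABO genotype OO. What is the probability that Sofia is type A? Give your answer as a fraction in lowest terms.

1/2

Sofia's mother's ABO genotype from AO × AO: 1/4 AA, 1/2 AO, 1/4 OO.
Crossing each possibility with the father OO and summing P(type A): 1/4·1 + 1/2·1/2 + 1/4·0 = 1/2.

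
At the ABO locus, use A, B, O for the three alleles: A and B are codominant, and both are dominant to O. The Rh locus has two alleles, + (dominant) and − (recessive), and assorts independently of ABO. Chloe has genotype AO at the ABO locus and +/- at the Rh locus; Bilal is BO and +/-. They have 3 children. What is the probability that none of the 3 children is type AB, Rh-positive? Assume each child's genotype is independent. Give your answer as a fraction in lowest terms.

ABO cross AO × BO → 1/4 O, 1/4 A, 1/4 B, 1/4 AB.
Rh cross +/- × +/- → 3/4 Rh+, 1/4 Rh-; so P(type AB, Rh-positive) = 1/4 × 3/4 = 3/16 per child.
P(not type AB, Rh-positive) = 13/16 for one child; (13/16)^3 = 2197/4096.

2197/4096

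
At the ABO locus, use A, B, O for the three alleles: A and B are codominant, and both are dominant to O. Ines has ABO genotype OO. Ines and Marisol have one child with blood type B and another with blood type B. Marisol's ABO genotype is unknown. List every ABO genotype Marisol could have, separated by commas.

For each candidate genotype of Marisol, check whether crossing it with OO can produce every observed child phenotype.
  AA → possible child types {A} ✗
  AB → possible child types {A, B} ✓
  AO → possible child types {O, A} ✗
  BB → possible child types {B} ✓
  BO → possible child types {O, B} ✓
  OO → possible child types {O} ✗

AB, BB, BO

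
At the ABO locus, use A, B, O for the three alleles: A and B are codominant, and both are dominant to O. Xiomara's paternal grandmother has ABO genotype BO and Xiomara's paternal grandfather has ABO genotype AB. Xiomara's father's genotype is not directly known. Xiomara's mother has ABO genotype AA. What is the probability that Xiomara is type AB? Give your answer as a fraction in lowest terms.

Xiomara's father's ABO genotype from BO × AB: 1/4 AB, 1/4 AO, 1/4 BB, 1/4 BO.
Crossing each possibility with the mother AA and summing P(type AB): 1/4·1/2 + 1/4·0 + 1/4·1 + 1/4·1/2 = 1/2.

1/2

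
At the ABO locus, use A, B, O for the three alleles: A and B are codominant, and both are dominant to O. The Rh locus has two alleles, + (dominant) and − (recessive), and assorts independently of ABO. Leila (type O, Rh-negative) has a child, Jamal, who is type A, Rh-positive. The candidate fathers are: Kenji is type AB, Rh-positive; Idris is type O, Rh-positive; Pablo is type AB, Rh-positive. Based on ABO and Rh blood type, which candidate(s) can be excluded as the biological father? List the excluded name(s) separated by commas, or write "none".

A candidate is excluded only if no genotype consistent with his phenotype could produce a type A, Rh-positive child with a type O, Rh-negative mother.
Idris (type O, Rh+): no genotype consistent with that phenotype can produce a type-A Rh+ child with a type-O mother.

Idris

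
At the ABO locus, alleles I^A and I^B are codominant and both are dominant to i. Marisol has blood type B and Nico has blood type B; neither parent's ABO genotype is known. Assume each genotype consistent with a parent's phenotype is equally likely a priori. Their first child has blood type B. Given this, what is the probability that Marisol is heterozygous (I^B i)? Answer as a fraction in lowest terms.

7/15

Possible genotypes: Marisol ∈ {I^B I^B, I^B i}; Nico ∈ {I^B I^B, I^B i}.
Weight each parental genotype pair by prior × P(type-B child):
  I^B I^B × I^B I^B: posterior weight 4/15.
  I^B I^B × I^B i: posterior weight 4/15.
  I^B i × I^B I^B: posterior weight 4/15.
  I^B i × I^B i: posterior weight 1/5.
Sum the posterior weight over pairs where Marisol is I^B i: 7/15.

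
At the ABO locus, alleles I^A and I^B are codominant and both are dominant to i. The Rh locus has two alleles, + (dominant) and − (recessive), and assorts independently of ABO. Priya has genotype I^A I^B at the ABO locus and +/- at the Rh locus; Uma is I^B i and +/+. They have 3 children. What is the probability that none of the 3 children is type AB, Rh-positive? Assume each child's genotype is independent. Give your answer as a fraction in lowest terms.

27/64

ABO cross I^A I^B × I^B i → 1/4 A, 1/2 B, 1/4 AB.
Rh cross +/- × +/+ → 1 Rh+; so P(type AB, Rh-positive) = 1/4 × 1 = 1/4 per child.
P(not type AB, Rh-positive) = 3/4 for one child; (3/4)^3 = 27/64.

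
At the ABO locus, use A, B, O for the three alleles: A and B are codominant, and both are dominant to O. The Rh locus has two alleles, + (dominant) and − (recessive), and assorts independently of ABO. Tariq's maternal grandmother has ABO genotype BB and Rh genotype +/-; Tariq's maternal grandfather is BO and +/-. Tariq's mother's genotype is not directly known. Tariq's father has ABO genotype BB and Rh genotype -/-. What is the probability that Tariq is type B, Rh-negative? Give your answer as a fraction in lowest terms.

Tariq's mother's ABO genotype from BB × BO: 1/2 BB, 1/2 BO.
Crossing each possibility with the father BB and summing P(type B): 1/2·1 + 1/2·1 = 1.
Similarly for Rh via the mother's Rh distribution: P(Rh-) = 1/2.
Independent loci: 1 × 1/2 = 1/2.

1/2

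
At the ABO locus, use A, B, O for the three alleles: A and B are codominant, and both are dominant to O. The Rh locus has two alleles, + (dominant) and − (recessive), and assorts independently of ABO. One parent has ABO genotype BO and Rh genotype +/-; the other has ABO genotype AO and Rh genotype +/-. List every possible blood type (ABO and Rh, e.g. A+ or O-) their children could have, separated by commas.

O+, O-, A+, A-, B+, B-, AB+, AB-

Gametes from BO × AO give offspring ABO genotypes AB, AO, BO, OO, i.e. phenotypes O, A, B, AB.
Rh cross +/- × +/- → phenotypes Rh+, Rh-.
Combining independently: O+, O-, A+, A-, B+, B-, AB+, AB-.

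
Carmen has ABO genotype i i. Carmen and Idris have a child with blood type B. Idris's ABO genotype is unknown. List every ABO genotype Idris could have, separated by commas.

I^A I^B, I^B I^B, I^B i

For each candidate genotype of Idris, check whether crossing it with i i can produce every observed child phenotype.
  I^A I^A → possible child types {A} ✗
  I^A I^B → possible child types {A, B} ✓
  I^A i → possible child types {O, A} ✗
  I^B I^B → possible child types {B} ✓
  I^B i → possible child types {O, B} ✓
  i i → possible child types {O} ✗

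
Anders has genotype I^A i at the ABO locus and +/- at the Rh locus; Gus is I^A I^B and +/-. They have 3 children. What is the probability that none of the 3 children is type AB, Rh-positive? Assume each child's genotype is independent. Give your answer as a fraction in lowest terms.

2197/4096

ABO cross I^A i × I^A I^B → 1/2 A, 1/4 B, 1/4 AB.
Rh cross +/- × +/- → 3/4 Rh+, 1/4 Rh-; so P(type AB, Rh-positive) = 1/4 × 3/4 = 3/16 per child.
P(not type AB, Rh-positive) = 13/16 for one child; (13/16)^3 = 2197/4096.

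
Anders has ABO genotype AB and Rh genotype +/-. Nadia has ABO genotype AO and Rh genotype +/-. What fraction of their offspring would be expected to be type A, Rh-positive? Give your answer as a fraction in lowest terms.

3/8

ABO cross AB × AO → offspring phenotypes: 1/2 A, 1/4 B, 1/4 AB.
Rh cross +/- × +/- → 3/4 Rh+, 1/4 Rh-.
Independent loci: P(type A, Rh-positive) = 1/2 × 3/4 = 3/8.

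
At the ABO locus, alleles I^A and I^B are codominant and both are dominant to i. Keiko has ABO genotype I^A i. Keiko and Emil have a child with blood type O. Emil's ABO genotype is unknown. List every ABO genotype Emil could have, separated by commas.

I^A i, I^B i, i i

For each candidate genotype of Emil, check whether crossing it with I^A i can produce every observed child phenotype.
  I^A I^A → possible child types {A} ✗
  I^A I^B → possible child types {A, B, AB} ✗
  I^A i → possible child types {O, A} ✓
  I^B I^B → possible child types {B, AB} ✗
  I^B i → possible child types {O, A, B, AB} ✓
  i i → possible child types {O, A} ✓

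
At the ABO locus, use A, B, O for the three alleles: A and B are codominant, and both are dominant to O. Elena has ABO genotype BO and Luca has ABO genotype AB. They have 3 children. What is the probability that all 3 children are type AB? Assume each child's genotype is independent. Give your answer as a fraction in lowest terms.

1/64

ABO cross BO × AB → 1/4 A, 1/2 B, 1/4 AB.
So P(type AB) = 1/4 per child.
All 3 independent: (1/4)^3 = 1/64.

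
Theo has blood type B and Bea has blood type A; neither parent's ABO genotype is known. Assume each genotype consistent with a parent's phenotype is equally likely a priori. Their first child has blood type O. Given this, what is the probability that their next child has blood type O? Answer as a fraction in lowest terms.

Possible genotypes: Theo ∈ {BB, BO}; Bea ∈ {AA, AO}.
Weight each parental genotype pair by prior × P(type-O child):
  BO × AO: posterior weight 1; P(next child type O) = 1/4.
Weighted sum = 1/4.

1/4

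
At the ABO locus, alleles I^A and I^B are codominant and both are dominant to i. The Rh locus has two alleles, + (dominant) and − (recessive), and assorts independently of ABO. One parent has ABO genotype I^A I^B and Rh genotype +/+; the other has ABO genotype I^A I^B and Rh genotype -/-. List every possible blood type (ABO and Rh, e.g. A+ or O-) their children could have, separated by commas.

A+, B+, AB+

Gametes from I^A I^B × I^A I^B give offspring ABO genotypes I^A I^A, I^A I^B, I^B I^B, i.e. phenotypes A, B, AB.
Rh cross +/+ × -/- → phenotypes Rh+.
Combining independently: A+, B+, AB+.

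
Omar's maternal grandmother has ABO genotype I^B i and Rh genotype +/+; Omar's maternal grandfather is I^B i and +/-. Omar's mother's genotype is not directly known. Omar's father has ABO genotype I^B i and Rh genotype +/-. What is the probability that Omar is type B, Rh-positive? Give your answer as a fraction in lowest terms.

21/32

Omar's mother's ABO genotype from I^B i × I^B i: 1/4 I^B I^B, 1/2 I^B i, 1/4 i i.
Crossing each possibility with the father I^B i and summing P(type B): 1/4·1 + 1/2·3/4 + 1/4·1/2 = 3/4.
Similarly for Rh via the mother's Rh distribution: P(Rh+) = 7/8.
Independent loci: 3/4 × 7/8 = 21/32.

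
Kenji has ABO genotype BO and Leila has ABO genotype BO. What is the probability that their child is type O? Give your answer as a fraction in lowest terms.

ABO cross BO × BO → offspring phenotypes: 1/4 O, 3/4 B.
So P(type O) = 1/4.

1/4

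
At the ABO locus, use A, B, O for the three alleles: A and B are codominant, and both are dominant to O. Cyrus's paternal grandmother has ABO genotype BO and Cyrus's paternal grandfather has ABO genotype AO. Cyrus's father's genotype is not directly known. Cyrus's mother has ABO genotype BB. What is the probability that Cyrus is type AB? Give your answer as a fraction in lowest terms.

Cyrus's father's ABO genotype from BO × AO: 1/4 AB, 1/4 AO, 1/4 BO, 1/4 OO.
Crossing each possibility with the mother BB and summing P(type AB): 1/4·1/2 + 1/4·1/2 + 1/4·0 + 1/4·0 = 1/4.

1/4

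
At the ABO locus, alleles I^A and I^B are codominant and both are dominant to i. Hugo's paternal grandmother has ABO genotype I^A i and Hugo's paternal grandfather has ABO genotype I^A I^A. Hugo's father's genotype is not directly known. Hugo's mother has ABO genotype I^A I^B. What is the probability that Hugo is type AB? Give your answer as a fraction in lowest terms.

3/8

Hugo's father's ABO genotype from I^A i × I^A I^A: 1/2 I^A I^A, 1/2 I^A i.
Crossing each possibility with the mother I^A I^B and summing P(type AB): 1/2·1/2 + 1/2·1/4 = 3/8.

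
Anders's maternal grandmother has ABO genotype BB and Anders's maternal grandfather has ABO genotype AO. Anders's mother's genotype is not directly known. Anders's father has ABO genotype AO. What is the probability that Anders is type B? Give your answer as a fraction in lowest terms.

Anders's mother's ABO genotype from BB × AO: 1/2 AB, 1/2 BO.
Crossing each possibility with the father AO and summing P(type B): 1/2·1/4 + 1/2·1/4 = 1/4.

1/4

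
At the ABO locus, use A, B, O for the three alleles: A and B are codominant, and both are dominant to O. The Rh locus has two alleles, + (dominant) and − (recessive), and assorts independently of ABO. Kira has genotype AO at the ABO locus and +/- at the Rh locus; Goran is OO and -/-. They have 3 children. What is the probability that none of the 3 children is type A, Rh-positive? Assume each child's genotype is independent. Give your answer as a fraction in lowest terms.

27/64

ABO cross AO × OO → 1/2 O, 1/2 A.
Rh cross +/- × -/- → 1/2 Rh+, 1/2 Rh-; so P(type A, Rh-positive) = 1/2 × 1/2 = 1/4 per child.
P(not type A, Rh-positive) = 3/4 for one child; (3/4)^3 = 27/64.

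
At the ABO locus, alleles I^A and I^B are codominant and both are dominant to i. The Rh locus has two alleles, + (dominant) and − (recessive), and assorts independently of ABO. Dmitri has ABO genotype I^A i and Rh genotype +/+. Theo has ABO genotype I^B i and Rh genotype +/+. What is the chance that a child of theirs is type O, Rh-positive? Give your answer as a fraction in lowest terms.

1/4

ABO cross I^A i × I^B i → offspring phenotypes: 1/4 O, 1/4 A, 1/4 B, 1/4 AB.
Rh cross +/+ × +/+ → 1 Rh+.
Independent loci: P(type O, Rh-positive) = 1/4 × 1 = 1/4.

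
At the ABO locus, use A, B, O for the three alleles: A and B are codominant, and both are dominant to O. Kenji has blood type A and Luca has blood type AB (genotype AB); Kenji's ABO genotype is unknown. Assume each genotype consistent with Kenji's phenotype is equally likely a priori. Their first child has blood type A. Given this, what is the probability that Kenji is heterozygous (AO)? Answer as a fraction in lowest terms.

1/2

Possible genotypes: Kenji ∈ {AA, AO}; Luca ∈ {AB}.
Weight each parental genotype pair by prior × P(type-A child):
  AA × AB: posterior weight 1/2.
  AO × AB: posterior weight 1/2.
Sum the posterior weight over pairs where Kenji is AO: 1/2.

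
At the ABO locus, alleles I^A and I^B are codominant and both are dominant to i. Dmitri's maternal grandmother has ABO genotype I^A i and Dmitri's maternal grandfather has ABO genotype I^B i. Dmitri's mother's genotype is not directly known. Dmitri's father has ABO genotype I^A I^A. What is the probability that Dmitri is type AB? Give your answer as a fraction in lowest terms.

Dmitri's mother's ABO genotype from I^A i × I^B i: 1/4 I^A I^B, 1/4 I^A i, 1/4 I^B i, 1/4 i i.
Crossing each possibility with the father I^A I^A and summing P(type AB): 1/4·1/2 + 1/4·0 + 1/4·1/2 + 1/4·0 = 1/4.

1/4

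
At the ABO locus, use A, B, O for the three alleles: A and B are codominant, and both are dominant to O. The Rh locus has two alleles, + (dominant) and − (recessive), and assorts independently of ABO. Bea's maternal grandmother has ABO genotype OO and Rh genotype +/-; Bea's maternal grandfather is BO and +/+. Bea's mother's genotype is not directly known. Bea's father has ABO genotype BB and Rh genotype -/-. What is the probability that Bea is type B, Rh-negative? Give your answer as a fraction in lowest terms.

1/4

Bea's mother's ABO genotype from OO × BO: 1/2 BO, 1/2 OO.
Crossing each possibility with the father BB and summing P(type B): 1/2·1 + 1/2·1 = 1.
Similarly for Rh via the mother's Rh distribution: P(Rh-) = 1/4.
Independent loci: 1 × 1/4 = 1/4.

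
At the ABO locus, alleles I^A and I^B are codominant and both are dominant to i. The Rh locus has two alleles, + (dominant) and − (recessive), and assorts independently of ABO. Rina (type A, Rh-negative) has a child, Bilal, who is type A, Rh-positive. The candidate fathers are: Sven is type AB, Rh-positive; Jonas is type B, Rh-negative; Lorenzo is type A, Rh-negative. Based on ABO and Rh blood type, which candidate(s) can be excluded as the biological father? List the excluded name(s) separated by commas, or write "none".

Jonas, Lorenzo

A candidate is excluded only if no genotype consistent with his phenotype could produce a type A, Rh-positive child with a type A, Rh-negative mother.
Jonas (type B, Rh-): no genotype consistent with that phenotype can produce a type-A Rh+ child with a type-A mother.
Lorenzo (type A, Rh-): no genotype consistent with that phenotype can produce a type-A Rh+ child with a type-A mother.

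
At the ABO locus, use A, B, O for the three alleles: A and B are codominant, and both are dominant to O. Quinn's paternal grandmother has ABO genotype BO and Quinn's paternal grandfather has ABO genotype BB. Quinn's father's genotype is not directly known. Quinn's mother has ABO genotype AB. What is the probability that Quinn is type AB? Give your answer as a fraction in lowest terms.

Quinn's father's ABO genotype from BO × BB: 1/2 BB, 1/2 BO.
Crossing each possibility with the mother AB and summing P(type AB): 1/2·1/2 + 1/2·1/4 = 3/8.

3/8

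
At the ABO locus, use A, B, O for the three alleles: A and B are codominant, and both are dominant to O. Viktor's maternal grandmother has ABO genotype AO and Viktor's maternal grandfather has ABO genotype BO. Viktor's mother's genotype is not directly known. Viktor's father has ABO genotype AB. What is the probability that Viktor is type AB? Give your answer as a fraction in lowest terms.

Viktor's mother's ABO genotype from AO × BO: 1/4 AB, 1/4 AO, 1/4 BO, 1/4 OO.
Crossing each possibility with the father AB and summing P(type AB): 1/4·1/2 + 1/4·1/4 + 1/4·1/4 + 1/4·0 = 1/4.

1/4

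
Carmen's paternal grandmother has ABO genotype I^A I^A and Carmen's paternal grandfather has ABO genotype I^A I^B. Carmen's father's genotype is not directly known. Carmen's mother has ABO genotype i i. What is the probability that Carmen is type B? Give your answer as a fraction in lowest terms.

1/4

Carmen's father's ABO genotype from I^A I^A × I^A I^B: 1/2 I^A I^A, 1/2 I^A I^B.
Crossing each possibility with the mother i i and summing P(type B): 1/2·0 + 1/2·1/2 = 1/4.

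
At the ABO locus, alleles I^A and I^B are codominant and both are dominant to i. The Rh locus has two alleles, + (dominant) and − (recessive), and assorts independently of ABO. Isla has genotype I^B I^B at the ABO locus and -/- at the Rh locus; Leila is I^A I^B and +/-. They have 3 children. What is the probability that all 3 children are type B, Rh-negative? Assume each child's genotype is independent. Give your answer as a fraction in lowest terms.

ABO cross I^B I^B × I^A I^B → 1/2 B, 1/2 AB.
Rh cross -/- × +/- → 1/2 Rh+, 1/2 Rh-; so P(type B, Rh-negative) = 1/2 × 1/2 = 1/4 per child.
All 3 independent: (1/4)^3 = 1/64.

1/64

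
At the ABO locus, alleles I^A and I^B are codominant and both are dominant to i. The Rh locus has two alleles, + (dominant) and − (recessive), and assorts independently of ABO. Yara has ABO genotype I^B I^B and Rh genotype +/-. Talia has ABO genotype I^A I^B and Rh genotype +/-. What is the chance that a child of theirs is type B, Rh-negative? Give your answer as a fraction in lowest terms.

ABO cross I^B I^B × I^A I^B → offspring phenotypes: 1/2 B, 1/2 AB.
Rh cross +/- × +/- → 3/4 Rh+, 1/4 Rh-.
Independent loci: P(type B, Rh-negative) = 1/2 × 1/4 = 1/8.

1/8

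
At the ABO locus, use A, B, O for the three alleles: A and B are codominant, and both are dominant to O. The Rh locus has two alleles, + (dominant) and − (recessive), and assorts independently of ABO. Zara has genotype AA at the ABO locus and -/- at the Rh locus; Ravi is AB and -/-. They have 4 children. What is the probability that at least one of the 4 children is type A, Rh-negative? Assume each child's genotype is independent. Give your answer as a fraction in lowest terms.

15/16

ABO cross AA × AB → 1/2 A, 1/2 AB.
Rh cross -/- × -/- → 1 Rh-; so P(type A, Rh-negative) = 1/2 × 1 = 1/2 per child.
P(none) = (1/2)^4 = 1/16; P(at least one) = 1 − 1/16 = 15/16.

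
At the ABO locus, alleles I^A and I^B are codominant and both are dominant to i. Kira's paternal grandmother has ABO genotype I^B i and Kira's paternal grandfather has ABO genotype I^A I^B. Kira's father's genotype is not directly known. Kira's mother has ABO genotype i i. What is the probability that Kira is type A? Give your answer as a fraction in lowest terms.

Kira's father's ABO genotype from I^B i × I^A I^B: 1/4 I^A I^B, 1/4 I^A i, 1/4 I^B I^B, 1/4 I^B i.
Crossing each possibility with the mother i i and summing P(type A): 1/4·1/2 + 1/4·1/2 + 1/4·0 + 1/4·0 = 1/4.

1/4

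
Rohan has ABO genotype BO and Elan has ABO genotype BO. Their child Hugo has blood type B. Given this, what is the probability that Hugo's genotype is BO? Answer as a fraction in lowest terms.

2/3

Cross BO × BO → 1/4 BB, 1/2 BO, 1/4 OO.
Type-B genotypes among offspring: BB (1/4), BO (1/2); total 3/4.
P(BO | type B) = (1/2) / (3/4) = 2/3.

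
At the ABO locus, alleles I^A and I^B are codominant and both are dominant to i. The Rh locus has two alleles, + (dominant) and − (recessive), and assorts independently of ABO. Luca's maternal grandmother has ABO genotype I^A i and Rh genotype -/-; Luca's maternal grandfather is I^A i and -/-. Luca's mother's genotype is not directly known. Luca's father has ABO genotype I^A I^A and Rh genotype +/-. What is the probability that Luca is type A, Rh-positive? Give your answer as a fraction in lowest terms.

1/2

Luca's mother's ABO genotype from I^A i × I^A i: 1/4 I^A I^A, 1/2 I^A i, 1/4 i i.
Crossing each possibility with the father I^A I^A and summing P(type A): 1/4·1 + 1/2·1 + 1/4·1 = 1.
Similarly for Rh via the mother's Rh distribution: P(Rh+) = 1/2.
Independent loci: 1 × 1/2 = 1/2.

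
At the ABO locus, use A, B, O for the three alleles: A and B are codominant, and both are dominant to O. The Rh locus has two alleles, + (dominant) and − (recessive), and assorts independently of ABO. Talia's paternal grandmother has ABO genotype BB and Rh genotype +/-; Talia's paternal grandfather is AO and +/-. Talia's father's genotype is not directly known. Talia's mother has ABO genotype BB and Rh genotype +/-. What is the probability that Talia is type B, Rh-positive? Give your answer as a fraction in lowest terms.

Talia's father's ABO genotype from BB × AO: 1/2 AB, 1/2 BO.
Crossing each possibility with the mother BB and summing P(type B): 1/2·1/2 + 1/2·1 = 3/4.
Similarly for Rh via the father's Rh distribution: P(Rh+) = 3/4.
Independent loci: 3/4 × 3/4 = 9/16.

9/16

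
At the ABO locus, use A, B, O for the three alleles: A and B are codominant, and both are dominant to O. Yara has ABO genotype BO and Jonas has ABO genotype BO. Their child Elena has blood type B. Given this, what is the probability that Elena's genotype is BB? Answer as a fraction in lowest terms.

1/3

Cross BO × BO → 1/4 BB, 1/2 BO, 1/4 OO.
Type-B genotypes among offspring: BB (1/4), BO (1/2); total 3/4.
P(BB | type B) = (1/4) / (3/4) = 1/3.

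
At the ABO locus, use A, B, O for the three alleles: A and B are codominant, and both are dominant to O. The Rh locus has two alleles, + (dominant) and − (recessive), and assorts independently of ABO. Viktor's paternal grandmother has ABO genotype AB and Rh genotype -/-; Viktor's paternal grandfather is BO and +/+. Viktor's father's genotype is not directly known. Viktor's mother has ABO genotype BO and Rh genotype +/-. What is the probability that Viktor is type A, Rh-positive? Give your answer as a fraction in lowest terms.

Viktor's father's ABO genotype from AB × BO: 1/4 AB, 1/4 AO, 1/4 BB, 1/4 BO.
Crossing each possibility with the mother BO and summing P(type A): 1/4·1/4 + 1/4·1/4 + 1/4·0 + 1/4·0 = 1/8.
Similarly for Rh via the father's Rh distribution: P(Rh+) = 3/4.
Independent loci: 1/8 × 3/4 = 3/32.

3/32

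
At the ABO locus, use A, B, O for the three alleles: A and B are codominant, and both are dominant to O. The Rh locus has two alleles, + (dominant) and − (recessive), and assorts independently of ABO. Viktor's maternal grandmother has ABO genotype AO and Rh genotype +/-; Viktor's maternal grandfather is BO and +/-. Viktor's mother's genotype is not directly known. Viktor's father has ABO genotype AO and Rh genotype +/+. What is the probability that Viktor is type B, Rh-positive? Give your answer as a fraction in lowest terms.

1/8

Viktor's mother's ABO genotype from AO × BO: 1/4 AB, 1/4 AO, 1/4 BO, 1/4 OO.
Crossing each possibility with the father AO and summing P(type B): 1/4·1/4 + 1/4·0 + 1/4·1/4 + 1/4·0 = 1/8.
Similarly for Rh via the mother's Rh distribution: P(Rh+) = 1.
Independent loci: 1/8 × 1 = 1/8.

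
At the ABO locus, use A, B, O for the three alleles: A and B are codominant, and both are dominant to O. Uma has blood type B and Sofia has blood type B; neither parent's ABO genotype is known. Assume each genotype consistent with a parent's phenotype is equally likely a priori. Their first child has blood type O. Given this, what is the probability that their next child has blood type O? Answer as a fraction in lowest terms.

1/4

Possible genotypes: Uma ∈ {BB, BO}; Sofia ∈ {BB, BO}.
Weight each parental genotype pair by prior × P(type-O child):
  BO × BO: posterior weight 1; P(next child type O) = 1/4.
Weighted sum = 1/4.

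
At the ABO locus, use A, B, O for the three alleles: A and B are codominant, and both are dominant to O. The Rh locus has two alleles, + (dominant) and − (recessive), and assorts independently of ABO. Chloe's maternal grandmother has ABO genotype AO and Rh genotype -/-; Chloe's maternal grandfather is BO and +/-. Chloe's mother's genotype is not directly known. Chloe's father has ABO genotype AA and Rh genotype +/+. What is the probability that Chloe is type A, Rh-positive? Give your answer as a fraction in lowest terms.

Chloe's mother's ABO genotype from AO × BO: 1/4 AB, 1/4 AO, 1/4 BO, 1/4 OO.
Crossing each possibility with the father AA and summing P(type A): 1/4·1/2 + 1/4·1 + 1/4·1/2 + 1/4·1 = 3/4.
Similarly for Rh via the mother's Rh distribution: P(Rh+) = 1.
Independent loci: 3/4 × 1 = 3/4.

3/4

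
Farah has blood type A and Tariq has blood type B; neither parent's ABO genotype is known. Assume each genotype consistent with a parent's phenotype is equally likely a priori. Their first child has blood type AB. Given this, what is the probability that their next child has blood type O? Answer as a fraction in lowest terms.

Possible genotypes: Farah ∈ {AA, AO}; Tariq ∈ {BB, BO}.
Weight each parental genotype pair by prior × P(type-AB child):
  AA × BB: posterior weight 4/9; P(next child type O) = 0.
  AA × BO: posterior weight 2/9; P(next child type O) = 0.
  AO × BB: posterior weight 2/9; P(next child type O) = 0.
  AO × BO: posterior weight 1/9; P(next child type O) = 1/4.
Weighted sum = 1/36.

1/36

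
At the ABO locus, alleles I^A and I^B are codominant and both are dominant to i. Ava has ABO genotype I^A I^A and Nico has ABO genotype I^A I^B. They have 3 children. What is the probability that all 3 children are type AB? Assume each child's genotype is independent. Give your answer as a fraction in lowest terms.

1/8

ABO cross I^A I^A × I^A I^B → 1/2 A, 1/2 AB.
So P(type AB) = 1/2 per child.
All 3 independent: (1/2)^3 = 1/8.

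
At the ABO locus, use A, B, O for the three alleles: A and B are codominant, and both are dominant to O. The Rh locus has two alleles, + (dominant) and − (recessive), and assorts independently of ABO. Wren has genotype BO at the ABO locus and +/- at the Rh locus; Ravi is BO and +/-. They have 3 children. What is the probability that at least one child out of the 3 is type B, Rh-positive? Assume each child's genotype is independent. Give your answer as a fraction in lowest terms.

3753/4096

ABO cross BO × BO → 1/4 O, 3/4 B.
Rh cross +/- × +/- → 3/4 Rh+, 1/4 Rh-; so P(type B, Rh-positive) = 3/4 × 3/4 = 9/16 per child.
P(none) = (7/16)^3 = 343/4096; P(at least one) = 1 − 343/4096 = 3753/4096.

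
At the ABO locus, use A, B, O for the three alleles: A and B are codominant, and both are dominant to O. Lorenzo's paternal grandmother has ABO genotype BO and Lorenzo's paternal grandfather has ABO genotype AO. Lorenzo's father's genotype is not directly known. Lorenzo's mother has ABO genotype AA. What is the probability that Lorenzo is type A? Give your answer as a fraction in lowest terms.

Lorenzo's father's ABO genotype from BO × AO: 1/4 AB, 1/4 AO, 1/4 BO, 1/4 OO.
Crossing each possibility with the mother AA and summing P(type A): 1/4·1/2 + 1/4·1 + 1/4·1/2 + 1/4·1 = 3/4.

3/4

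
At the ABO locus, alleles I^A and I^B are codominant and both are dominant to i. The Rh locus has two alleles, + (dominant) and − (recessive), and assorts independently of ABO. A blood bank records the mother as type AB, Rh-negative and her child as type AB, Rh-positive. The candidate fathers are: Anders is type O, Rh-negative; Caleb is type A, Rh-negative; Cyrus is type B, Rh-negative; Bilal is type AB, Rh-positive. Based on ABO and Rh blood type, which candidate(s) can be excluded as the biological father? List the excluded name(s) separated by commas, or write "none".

Anders, Caleb, Cyrus

A candidate is excluded only if no genotype consistent with his phenotype could produce a type AB, Rh-positive child with a type AB, Rh-negative mother.
Anders (type O, Rh-): no genotype consistent with that phenotype can produce a type-AB Rh+ child with a type-AB mother.
Caleb (type A, Rh-): no genotype consistent with that phenotype can produce a type-AB Rh+ child with a type-AB mother.
Cyrus (type B, Rh-): no genotype consistent with that phenotype can produce a type-AB Rh+ child with a type-AB mother.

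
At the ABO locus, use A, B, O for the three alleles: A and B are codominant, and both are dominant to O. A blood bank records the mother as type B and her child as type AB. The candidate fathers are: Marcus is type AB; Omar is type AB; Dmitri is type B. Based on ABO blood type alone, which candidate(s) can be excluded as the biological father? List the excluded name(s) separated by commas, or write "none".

Dmitri

A candidate is excluded only if no genotype consistent with his phenotype could produce a type AB child with a type B mother.
Dmitri (type B): no genotype consistent with that phenotype can produce a type-AB child with a type-B mother.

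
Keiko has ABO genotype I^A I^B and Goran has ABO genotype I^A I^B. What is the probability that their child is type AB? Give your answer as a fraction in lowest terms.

ABO cross I^A I^B × I^A I^B → offspring phenotypes: 1/4 A, 1/4 B, 1/2 AB.
So P(type AB) = 1/2.

1/2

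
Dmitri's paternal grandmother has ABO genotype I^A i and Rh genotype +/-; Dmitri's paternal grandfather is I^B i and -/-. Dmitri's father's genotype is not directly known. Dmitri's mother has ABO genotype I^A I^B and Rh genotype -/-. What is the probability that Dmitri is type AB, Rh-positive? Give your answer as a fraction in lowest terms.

1/16

Dmitri's father's ABO genotype from I^A i × I^B i: 1/4 I^A I^B, 1/4 I^A i, 1/4 I^B i, 1/4 i i.
Crossing each possibility with the mother I^A I^B and summing P(type AB): 1/4·1/2 + 1/4·1/4 + 1/4·1/4 + 1/4·0 = 1/4.
Similarly for Rh via the father's Rh distribution: P(Rh+) = 1/4.
Independent loci: 1/4 × 1/4 = 1/16.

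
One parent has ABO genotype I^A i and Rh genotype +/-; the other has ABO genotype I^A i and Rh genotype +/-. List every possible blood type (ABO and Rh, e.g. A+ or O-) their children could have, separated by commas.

Gametes from I^A i × I^A i give offspring ABO genotypes I^A I^A, I^A i, i i, i.e. phenotypes O, A.
Rh cross +/- × +/- → phenotypes Rh+, Rh-.
Combining independently: O+, O-, A+, A-.

O+, O-, A+, A-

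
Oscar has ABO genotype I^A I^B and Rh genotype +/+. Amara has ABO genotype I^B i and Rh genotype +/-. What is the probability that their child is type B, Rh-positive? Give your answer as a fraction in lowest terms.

ABO cross I^A I^B × I^B i → offspring phenotypes: 1/4 A, 1/2 B, 1/4 AB.
Rh cross +/+ × +/- → 1 Rh+.
Independent loci: P(type B, Rh-positive) = 1/2 × 1 = 1/2.

1/2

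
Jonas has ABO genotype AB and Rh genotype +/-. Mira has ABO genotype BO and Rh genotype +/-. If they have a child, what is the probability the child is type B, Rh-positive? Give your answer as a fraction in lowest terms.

ABO cross AB × BO → offspring phenotypes: 1/4 A, 1/2 B, 1/4 AB.
Rh cross +/- × +/- → 3/4 Rh+, 1/4 Rh-.
Independent loci: P(type B, Rh-positive) = 1/2 × 3/4 = 3/8.

3/8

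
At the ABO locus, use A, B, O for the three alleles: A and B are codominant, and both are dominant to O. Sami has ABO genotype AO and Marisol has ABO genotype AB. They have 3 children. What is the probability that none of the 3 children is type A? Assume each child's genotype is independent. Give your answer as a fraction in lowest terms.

ABO cross AO × AB → 1/2 A, 1/4 B, 1/4 AB.
So P(type A) = 1/2 per child.
P(not type A) = 1/2 for one child; (1/2)^3 = 1/8.

1/8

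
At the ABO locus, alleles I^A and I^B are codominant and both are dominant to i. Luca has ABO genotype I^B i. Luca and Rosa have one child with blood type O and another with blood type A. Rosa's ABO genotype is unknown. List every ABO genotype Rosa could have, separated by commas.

For each candidate genotype of Rosa, check whether crossing it with I^B i can produce every observed child phenotype.
  I^A I^A → possible child types {A, AB} ✗
  I^A I^B → possible child types {A, B, AB} ✗
  I^A i → possible child types {O, A, B, AB} ✓
  I^B I^B → possible child types {B} ✗
  I^B i → possible child types {O, B} ✗
  i i → possible child types {O, B} ✗

I^A i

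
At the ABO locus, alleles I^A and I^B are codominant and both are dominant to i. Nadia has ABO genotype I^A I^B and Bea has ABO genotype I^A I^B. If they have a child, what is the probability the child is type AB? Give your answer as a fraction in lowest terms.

ABO cross I^A I^B × I^A I^B → offspring phenotypes: 1/4 A, 1/4 B, 1/2 AB.
So P(type AB) = 1/2.

1/2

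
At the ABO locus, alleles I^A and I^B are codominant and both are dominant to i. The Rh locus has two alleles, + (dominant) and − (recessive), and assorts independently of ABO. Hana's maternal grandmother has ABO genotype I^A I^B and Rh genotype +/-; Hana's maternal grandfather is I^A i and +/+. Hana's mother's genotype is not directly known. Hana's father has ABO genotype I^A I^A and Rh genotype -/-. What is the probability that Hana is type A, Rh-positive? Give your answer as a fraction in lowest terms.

9/16

Hana's mother's ABO genotype from I^A I^B × I^A i: 1/4 I^A I^A, 1/4 I^A I^B, 1/4 I^A i, 1/4 I^B i.
Crossing each possibility with the father I^A I^A and summing P(type A): 1/4·1 + 1/4·1/2 + 1/4·1 + 1/4·1/2 = 3/4.
Similarly for Rh via the mother's Rh distribution: P(Rh+) = 3/4.
Independent loci: 3/4 × 3/4 = 9/16.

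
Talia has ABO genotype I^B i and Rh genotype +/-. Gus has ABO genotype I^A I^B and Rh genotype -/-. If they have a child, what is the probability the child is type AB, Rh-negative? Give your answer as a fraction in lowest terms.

1/8

ABO cross I^B i × I^A I^B → offspring phenotypes: 1/4 A, 1/2 B, 1/4 AB.
Rh cross +/- × -/- → 1/2 Rh+, 1/2 Rh-.
Independent loci: P(type AB, Rh-negative) = 1/4 × 1/2 = 1/8.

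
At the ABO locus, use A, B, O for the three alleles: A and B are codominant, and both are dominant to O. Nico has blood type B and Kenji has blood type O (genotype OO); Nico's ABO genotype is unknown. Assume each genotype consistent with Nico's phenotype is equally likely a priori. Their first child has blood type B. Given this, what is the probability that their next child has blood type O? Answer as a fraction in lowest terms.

1/6

Possible genotypes: Nico ∈ {BB, BO}; Kenji ∈ {OO}.
Weight each parental genotype pair by prior × P(type-B child):
  BB × OO: posterior weight 2/3; P(next child type O) = 0.
  BO × OO: posterior weight 1/3; P(next child type O) = 1/2.
Weighted sum = 1/6.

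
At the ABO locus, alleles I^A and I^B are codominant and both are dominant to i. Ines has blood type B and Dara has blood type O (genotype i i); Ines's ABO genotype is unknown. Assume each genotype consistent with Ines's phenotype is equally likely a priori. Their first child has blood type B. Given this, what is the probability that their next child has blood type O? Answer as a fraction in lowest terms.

1/6

Possible genotypes: Ines ∈ {I^B I^B, I^B i}; Dara ∈ {i i}.
Weight each parental genotype pair by prior × P(type-B child):
  I^B I^B × i i: posterior weight 2/3; P(next child type O) = 0.
  I^B i × i i: posterior weight 1/3; P(next child type O) = 1/2.
Weighted sum = 1/6.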